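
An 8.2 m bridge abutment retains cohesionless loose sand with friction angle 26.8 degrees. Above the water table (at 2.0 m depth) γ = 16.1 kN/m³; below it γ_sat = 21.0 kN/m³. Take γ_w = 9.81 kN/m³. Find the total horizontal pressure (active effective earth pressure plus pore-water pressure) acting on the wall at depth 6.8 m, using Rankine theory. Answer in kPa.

K_a = (1 − sin φ)/(1 + sin φ) = 0.3785.
γ' = 21.0 − 9.81 = 11.19 kN/m³.
Effective vertical stress at 6.8 m: σ'_v = 16.1×2.0 + 11.19×4.80 = 85.91 kPa.
σ'_h = K_a σ'_v = 0.3785 × 85.91 = 32.52 kPa; u = γ_w × 4.80 = 47.09 kPa.
Total σ_h = 32.52 + 47.09 = 79.60 kPa.

79.6 kPa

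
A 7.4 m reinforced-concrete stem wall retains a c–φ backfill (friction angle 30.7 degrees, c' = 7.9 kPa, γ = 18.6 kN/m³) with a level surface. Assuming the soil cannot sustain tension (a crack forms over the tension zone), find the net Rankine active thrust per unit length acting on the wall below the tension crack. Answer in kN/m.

K_a = 0.3240; √K_a = 0.5692.
Tension-crack depth z_c = 2c/(γ√K_a) = 2×7.9/(18.6×0.5692) = 1.492 m.
σ_a at base = K_a γ H − 2c√K_a = 0.3240×18.6×7.4 − 2×7.9×0.5692 = 35.61 kPa.
P_a = ½ × 35.61 × (H − z_c) = 0.5×35.61×5.908 = 105.2 kN/m.

105 kN/m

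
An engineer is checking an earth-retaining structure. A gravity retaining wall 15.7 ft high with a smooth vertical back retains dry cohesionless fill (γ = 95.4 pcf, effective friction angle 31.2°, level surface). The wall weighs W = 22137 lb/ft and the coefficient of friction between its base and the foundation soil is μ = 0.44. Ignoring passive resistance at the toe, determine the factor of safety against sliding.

K_a = tan²(45° − 31.2°/2) = 0.3175.
P_a = ½K_aγH² = 0.5×0.3175×95.4×15.7² = 3733 lb/ft, acting at H/3 = 5.233 ft above the base.
FS_sliding = μW / P_a = 0.44×22137 / 3733 = 2.609.

2.61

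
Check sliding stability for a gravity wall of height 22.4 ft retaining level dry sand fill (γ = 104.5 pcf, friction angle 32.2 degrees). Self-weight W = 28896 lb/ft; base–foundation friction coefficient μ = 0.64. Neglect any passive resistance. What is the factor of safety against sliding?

K_a = tan²(45° − 32.2°/2) = 0.3047.
P_a = ½K_aγH² = 0.5×0.3047×104.5×22.4² = 7989 lb/ft, acting at H/3 = 7.467 ft above the base.
FS_sliding = μW / P_a = 0.64×28896 / 7989 = 2.315.

2.31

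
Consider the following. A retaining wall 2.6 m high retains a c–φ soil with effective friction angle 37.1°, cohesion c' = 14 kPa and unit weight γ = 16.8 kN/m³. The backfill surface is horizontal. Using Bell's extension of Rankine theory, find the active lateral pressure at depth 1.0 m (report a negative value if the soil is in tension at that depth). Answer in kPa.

-9.77 kPa

K_a = (1 − sin φ)/(1 + sin φ) = 0.2475.
σ_a = K_a γ z − 2c√K_a = 0.2475×16.8×1.0 − 2×14×0.4975 = -9.772 kPa.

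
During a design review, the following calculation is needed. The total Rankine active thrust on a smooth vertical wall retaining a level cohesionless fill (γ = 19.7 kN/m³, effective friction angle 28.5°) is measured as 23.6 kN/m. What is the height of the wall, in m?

2.60 m

K_a = 0.3540. P_a = ½ K_a γ H² ⇒ H = √(2P_a/(K_a γ)).
H = √(2×23.6/(0.3540×19.7)) = 2.602 m.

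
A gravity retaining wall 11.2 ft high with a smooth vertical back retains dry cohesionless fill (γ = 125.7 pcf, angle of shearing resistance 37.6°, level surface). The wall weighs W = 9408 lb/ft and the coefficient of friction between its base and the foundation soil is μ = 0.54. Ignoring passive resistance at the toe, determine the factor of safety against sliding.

K_a = tan²(45° − 37.6°/2) = 0.2421.
P_a = ½K_aγH² = 0.5×0.2421×125.7×11.2² = 1909 lb/ft, acting at H/3 = 3.733 ft above the base.
FS_sliding = μW / P_a = 0.54×9408 / 1909 = 2.661.

2.66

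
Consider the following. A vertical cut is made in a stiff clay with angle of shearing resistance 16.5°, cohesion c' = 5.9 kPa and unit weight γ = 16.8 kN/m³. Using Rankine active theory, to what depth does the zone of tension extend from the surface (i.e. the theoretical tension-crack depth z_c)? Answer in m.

0.941 m

K_a = tan²(45° − 16.5°/2) = 0.5576; √K_a = 0.7467.
The active pressure is zero where K_a γ z = 2c√K_a, so z_c = 2c/(γ√K_a) = 2×5.9/(16.8×0.7467) = 0.9406 m.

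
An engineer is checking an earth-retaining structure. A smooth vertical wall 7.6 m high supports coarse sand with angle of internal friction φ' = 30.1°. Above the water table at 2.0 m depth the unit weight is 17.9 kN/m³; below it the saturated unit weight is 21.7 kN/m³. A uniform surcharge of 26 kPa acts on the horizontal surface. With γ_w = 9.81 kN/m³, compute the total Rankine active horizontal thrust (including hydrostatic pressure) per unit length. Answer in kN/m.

360 kN/m

K_a = tan²(45° − φ/2) = 0.3320.
γ' = 21.7 − 9.81 = 11.89 kN/m³. h₂ = H − d_w = 5.6 m.
σ'_h: at surface K_a·q = 8.632; at WT K_a(q+γd_w) = 20.52; at base K_a(q+γd_w+γ'h₂) = 42.62 kPa.
P₁ = ½(8.632+20.52)×2.0 = 29.15; P₂ = ½(20.52+42.62)×5.6 = 176.8; P_w = ½γ_w h₂² = 153.8.
Total = 29.15+176.8+153.8 = 359.8 kN/m.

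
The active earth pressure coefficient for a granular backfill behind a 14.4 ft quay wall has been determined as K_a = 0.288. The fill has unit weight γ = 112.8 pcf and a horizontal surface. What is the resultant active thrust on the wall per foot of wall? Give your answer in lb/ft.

3370 lb/ft

P = ½ K_a γ H² = 0.5 × 0.288 × 112.8 × 14.4² = 3368 lb/ft.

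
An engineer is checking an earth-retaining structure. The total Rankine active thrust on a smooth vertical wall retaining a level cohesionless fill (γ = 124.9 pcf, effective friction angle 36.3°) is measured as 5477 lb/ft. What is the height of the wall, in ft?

18.5 ft

K_a = 0.2563. P_a = ½ K_a γ H² ⇒ H = √(2P_a/(K_a γ)).
H = √(2×5477/(0.2563×124.9)) = 18.50 ft.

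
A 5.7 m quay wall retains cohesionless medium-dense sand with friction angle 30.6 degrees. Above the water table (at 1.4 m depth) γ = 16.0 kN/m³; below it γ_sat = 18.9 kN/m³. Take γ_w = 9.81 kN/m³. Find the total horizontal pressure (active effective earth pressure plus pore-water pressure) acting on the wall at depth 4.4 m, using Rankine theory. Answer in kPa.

45.6 kPa

K_a = (1 − sin φ)/(1 + sin φ) = 0.3253.
γ' = 18.9 − 9.81 = 9.090 kN/m³.
Effective vertical stress at 4.4 m: σ'_v = 16.0×1.4 + 9.090×3.00 = 49.67 kPa.
σ'_h = K_a σ'_v = 0.3253 × 49.67 = 16.16 kPa; u = γ_w × 3.00 = 29.43 kPa.
Total σ_h = 16.16 + 29.43 = 45.59 kPa.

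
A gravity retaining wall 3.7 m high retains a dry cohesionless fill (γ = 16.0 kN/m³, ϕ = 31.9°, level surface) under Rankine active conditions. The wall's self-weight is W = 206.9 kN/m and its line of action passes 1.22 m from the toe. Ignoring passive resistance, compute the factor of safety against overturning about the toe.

K_a = tan²(45° − 31.9°/2) = 0.3085.
P_a = ½K_aγH² = 0.5×0.3085×16.0×3.7² = 33.79 kN/m, acting at H/3 = 1.233 m above the base.
Overturning moment M_o = P_a × H/3 = 33.79 × 1.233 = 41.67.
Resisting moment M_r = W × 1.22 = 206.9 × 1.22 = 252.4.
FS_overturning = M_r/M_o = 252.4/41.67 = 6.057.

6.06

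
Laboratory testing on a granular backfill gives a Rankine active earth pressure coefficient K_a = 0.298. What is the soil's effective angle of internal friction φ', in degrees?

32.7°

K_a = tan²(45° − φ/2) ⇒ 45° − φ/2 = arctan(√0.298) = 28.63°.
φ = 2(45° − 28.63°) = 32.74°.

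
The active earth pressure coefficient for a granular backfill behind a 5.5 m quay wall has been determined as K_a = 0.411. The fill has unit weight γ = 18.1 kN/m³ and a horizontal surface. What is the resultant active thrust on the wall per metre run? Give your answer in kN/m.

P = ½ K_a γ H² = 0.5 × 0.411 × 18.1 × 5.5² = 112.5 kN/m.

113 kN/m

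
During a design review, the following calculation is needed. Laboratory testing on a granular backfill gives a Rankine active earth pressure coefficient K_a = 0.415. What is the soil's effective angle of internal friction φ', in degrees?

24.4°

K_a = tan²(45° − φ/2) ⇒ 45° − φ/2 = arctan(√0.415) = 32.79°.
φ = 2(45° − 32.79°) = 24.42°.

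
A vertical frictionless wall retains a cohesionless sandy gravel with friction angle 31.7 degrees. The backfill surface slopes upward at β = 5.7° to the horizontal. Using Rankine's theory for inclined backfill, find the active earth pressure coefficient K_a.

K_a = cos β · (cos β − √(cos²β − cos²φ)) / (cos β + √(cos²β − cos²φ)).
cos β = 0.9951, cos φ = 0.8508, √(cos²β − cos²φ) = 0.5160.
K_a = 0.9951 × (0.9951 − 0.5160)/(0.9951 + 0.5160) = 0.3155.

0.315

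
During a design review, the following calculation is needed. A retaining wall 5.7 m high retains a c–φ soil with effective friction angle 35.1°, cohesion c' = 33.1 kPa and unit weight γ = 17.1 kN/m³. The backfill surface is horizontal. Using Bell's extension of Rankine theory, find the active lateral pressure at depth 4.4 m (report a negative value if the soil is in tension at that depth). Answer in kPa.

-14.1 kPa

K_a = (1 − sin φ)/(1 + sin φ) = 0.2698.
σ_a = K_a γ z − 2c√K_a = 0.2698×17.1×4.4 − 2×33.1×0.5195 = -14.09 kPa.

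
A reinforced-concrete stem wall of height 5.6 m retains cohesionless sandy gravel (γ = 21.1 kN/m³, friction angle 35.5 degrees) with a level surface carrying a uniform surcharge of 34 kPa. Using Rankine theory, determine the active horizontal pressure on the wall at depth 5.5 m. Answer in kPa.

39.8 kPa

K_a = (1 − sin φ)/(1 + sin φ) = 0.2653.
σ_v = γz + q = 21.1 × 5.5 + 34 = 150.1 kPa.
σ_h = K_a σ_v = 0.2653 × 150.1 = 39.80 kPa.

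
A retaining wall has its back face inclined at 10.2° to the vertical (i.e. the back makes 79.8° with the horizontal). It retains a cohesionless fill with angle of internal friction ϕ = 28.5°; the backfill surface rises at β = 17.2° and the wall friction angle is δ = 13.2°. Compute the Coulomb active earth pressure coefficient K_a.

0.534

K_a = sin²(α+φ) / [sin²α · sin(α−δ) · (1 + √{sin(φ+δ)sin(φ−β) / (sin(α−δ)sin(α+β))})²].
With α = 79.8°, φ = 28.5°, δ = 13.2°, β = 17.2°: K_a = 0.5338.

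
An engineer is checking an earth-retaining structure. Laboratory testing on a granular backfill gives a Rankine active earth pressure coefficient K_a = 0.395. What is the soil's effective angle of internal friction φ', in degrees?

25.7°

K_a = tan²(45° − φ/2) ⇒ 45° − φ/2 = arctan(√0.395) = 32.15°.
φ = 2(45° − 32.15°) = 25.70°.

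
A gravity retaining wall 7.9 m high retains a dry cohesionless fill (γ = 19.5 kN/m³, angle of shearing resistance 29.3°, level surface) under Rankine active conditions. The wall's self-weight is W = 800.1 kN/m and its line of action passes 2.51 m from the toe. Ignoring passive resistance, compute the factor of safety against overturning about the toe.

3.66

K_a = tan²(45° − 29.3°/2) = 0.3428.
P_a = ½K_aγH² = 0.5×0.3428×19.5×7.9² = 208.6 kN/m, acting at H/3 = 2.633 m above the base.
Overturning moment M_o = P_a × H/3 = 208.6 × 2.633 = 549.4.
Resisting moment M_r = W × 2.51 = 800.1 × 2.51 = 2008.
FS_overturning = M_r/M_o = 2008/549.4 = 3.656.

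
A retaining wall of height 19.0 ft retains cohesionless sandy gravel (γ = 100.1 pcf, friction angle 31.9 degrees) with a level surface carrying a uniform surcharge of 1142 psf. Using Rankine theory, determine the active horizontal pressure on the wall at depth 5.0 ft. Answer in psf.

507 psf

K_a = (1 − sin φ)/(1 + sin φ) = 0.3085.
σ_v = γz + q = 100.1 × 5.0 + 1142 = 1642 psf.
σ_h = K_a σ_v = 0.3085 × 1642 = 506.8 psf.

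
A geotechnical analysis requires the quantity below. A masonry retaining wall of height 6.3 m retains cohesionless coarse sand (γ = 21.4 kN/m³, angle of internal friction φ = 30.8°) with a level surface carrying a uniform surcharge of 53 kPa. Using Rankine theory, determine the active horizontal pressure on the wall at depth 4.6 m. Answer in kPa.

48.9 kPa

K_a = (1 − sin φ)/(1 + sin φ) = 0.3227.
σ_v = γz + q = 21.4 × 4.6 + 53 = 151.4 kPa.
σ_h = K_a σ_v = 0.3227 × 151.4 = 48.87 kPa.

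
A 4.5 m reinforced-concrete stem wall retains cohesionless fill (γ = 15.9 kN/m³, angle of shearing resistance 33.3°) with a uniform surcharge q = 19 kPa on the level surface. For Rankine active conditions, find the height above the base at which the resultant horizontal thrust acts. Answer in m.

1.76 m

K_a = 0.2911.
Triangular part P₁ = ½K_aγH² = 46.87 at H/3 = 1.500 m; rectangular part P₂ = K_a q H = 24.89 at H/2 = 2.250 m.
ȳ = (P₁·1.500 + P₂·2.250)/(P₁+P₂) = 1.760 m.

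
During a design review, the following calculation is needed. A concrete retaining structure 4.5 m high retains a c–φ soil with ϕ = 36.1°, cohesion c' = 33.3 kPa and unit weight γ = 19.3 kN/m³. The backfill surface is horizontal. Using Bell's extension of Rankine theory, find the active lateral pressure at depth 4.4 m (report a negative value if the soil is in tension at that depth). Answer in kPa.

-11.9 kPa

K_a = (1 − sin φ)/(1 + sin φ) = 0.2585.
σ_a = K_a γ z − 2c√K_a = 0.2585×19.3×4.4 − 2×33.3×0.5084 = -11.91 kPa.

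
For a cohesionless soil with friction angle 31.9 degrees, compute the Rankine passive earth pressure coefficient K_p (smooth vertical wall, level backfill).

K_p = (1 + sin φ)/(1 − sin φ) = tan²(45° + 31.9°/2) = 3.241.

3.24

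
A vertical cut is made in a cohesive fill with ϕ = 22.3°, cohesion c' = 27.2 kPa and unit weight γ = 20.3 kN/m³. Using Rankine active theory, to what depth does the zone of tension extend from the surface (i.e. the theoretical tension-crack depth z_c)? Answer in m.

4.00 m

K_a = tan²(45° − 22.3°/2) = 0.4498; √K_a = 0.6707.
The active pressure is zero where K_a γ z = 2c√K_a, so z_c = 2c/(γ√K_a) = 2×27.2/(20.3×0.6707) = 3.995 m.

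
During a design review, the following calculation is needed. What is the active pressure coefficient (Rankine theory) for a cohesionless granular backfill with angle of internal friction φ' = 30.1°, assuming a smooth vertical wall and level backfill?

0.332

K_a = (1 − sin φ)/(1 + sin φ) = (1 − sin 30.1°)/(1 + sin 30.1°) = 0.3320.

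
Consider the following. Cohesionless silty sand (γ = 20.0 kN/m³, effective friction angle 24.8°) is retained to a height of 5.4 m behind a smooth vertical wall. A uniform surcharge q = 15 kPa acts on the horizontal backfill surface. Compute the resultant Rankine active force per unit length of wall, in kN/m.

K_a = tan²(45° − φ/2) = 0.4090.
Soil triangle: ½ K_a γ H² = 0.5×0.4090×20.0×5.4² = 119.3 kN/m.
Surcharge rectangle: K_a q H = 0.4090×15×5.4 = 33.13 kN/m.
Total = 119.3 + 33.13 = 152.4 kN/m.

152 kN/m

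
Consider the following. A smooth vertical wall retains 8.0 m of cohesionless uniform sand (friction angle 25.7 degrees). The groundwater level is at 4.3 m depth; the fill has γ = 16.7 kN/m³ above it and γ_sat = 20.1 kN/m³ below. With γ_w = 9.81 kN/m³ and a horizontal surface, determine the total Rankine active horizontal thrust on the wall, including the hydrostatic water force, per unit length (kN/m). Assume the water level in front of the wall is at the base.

K_a = tan²(45° − φ/2) = 0.3950.
γ' = 20.1 − 9.81 = 10.29 kN/m³. Depth below WT = 3.7 m.
σ'_h at WT = K_a γ d_w = 28.37 kPa; at base = 28.37 + K_a γ' × 3.7 = 43.41 kPa.
P₁ (0–4.3 m) = ½×28.37×4.3 = 60.99. P₂ (4.3–8.0 m) = ½(28.37+43.41)×3.7 = 132.8.
P_w = ½ γ_w h₂² = 0.5×9.81×3.7² = 67.15. Total = 60.99+132.8+67.15 = 260.9 kN/m.

261 kN/m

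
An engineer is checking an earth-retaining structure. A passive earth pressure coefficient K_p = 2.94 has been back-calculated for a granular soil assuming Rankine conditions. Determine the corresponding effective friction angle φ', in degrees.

K_p = (1+sin φ)/(1−sin φ) ⇒ sin φ = (K_p − 1)/(K_p + 1) = 0.4924.
φ = arcsin(0.4924) = 29.50°.

29.5°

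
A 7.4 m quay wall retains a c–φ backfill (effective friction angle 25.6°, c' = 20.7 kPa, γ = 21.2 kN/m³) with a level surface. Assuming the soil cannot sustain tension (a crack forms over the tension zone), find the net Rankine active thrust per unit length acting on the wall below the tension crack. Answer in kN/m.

K_a = 0.3966; √K_a = 0.6297.
Tension-crack depth z_c = 2c/(γ√K_a) = 2×20.7/(21.2×0.6297) = 3.101 m.
σ_a at base = K_a γ H − 2c√K_a = 0.3966×21.2×7.4 − 2×20.7×0.6297 = 36.14 kPa.
P_a = ½ × 36.14 × (H − z_c) = 0.5×36.14×4.299 = 77.69 kN/m.

77.7 kN/m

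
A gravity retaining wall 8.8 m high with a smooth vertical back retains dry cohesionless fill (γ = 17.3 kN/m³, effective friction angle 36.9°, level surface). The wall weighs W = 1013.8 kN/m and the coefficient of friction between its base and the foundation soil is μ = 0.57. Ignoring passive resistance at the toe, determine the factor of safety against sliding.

3.46

K_a = tan²(45° − 36.9°/2) = 0.2497.
P_a = ½K_aγH² = 0.5×0.2497×17.3×8.8² = 167.2 kN/m, acting at H/3 = 2.933 m above the base.
FS_sliding = μW / P_a = 0.57×1013.8 / 167.2 = 3.455.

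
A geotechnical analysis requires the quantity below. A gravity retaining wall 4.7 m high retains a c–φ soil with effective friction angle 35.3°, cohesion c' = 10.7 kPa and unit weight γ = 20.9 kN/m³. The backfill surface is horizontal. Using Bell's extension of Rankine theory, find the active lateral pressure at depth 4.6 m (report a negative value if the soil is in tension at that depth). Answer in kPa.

K_a = (1 − sin φ)/(1 + sin φ) = 0.2675.
σ_a = K_a γ z − 2c√K_a = 0.2675×20.9×4.6 − 2×10.7×0.5172 = 14.65 kPa.

14.7 kPa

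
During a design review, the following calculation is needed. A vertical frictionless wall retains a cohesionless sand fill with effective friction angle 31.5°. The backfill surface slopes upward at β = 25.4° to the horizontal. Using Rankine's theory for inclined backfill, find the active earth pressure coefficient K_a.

0.455

K_a = cos β · (cos β − √(cos²β − cos²φ)) / (cos β + √(cos²β − cos²φ)).
cos β = 0.9033, cos φ = 0.8526, √(cos²β − cos²φ) = 0.2984.
K_a = 0.9033 × (0.9033 − 0.2984)/(0.9033 + 0.2984) = 0.4548.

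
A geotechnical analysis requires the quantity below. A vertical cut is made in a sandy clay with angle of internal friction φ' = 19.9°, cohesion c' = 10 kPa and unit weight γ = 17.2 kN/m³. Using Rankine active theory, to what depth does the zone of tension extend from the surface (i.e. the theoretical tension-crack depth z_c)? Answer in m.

K_a = tan²(45° − 19.9°/2) = 0.4921; √K_a = 0.7015.
The active pressure is zero where K_a γ z = 2c√K_a, so z_c = 2c/(γ√K_a) = 2×10/(17.2×0.7015) = 1.658 m.

1.66 m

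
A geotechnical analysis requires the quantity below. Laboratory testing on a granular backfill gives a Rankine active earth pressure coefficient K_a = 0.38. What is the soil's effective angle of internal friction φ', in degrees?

26.7°

K_a = tan²(45° − φ/2) ⇒ 45° − φ/2 = arctan(√0.38) = 31.65°.
φ = 2(45° − 31.65°) = 26.70°.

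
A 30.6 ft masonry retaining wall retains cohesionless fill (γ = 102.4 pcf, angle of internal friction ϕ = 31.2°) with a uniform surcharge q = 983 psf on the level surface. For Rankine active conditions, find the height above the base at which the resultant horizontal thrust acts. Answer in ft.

K_a = 0.3175.
Triangular part P₁ = ½K_aγH² = 15220 at H/3 = 10.20 ft; rectangular part P₂ = K_a q H = 9550 at H/2 = 15.30 ft.
ȳ = (P₁·10.20 + P₂·15.30)/(P₁+P₂) = 12.17 ft.

12.2 ft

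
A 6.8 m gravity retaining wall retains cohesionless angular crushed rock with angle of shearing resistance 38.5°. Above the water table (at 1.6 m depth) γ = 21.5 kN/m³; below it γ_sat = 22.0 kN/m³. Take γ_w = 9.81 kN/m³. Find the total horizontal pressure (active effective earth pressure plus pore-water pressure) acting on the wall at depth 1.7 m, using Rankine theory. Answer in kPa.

K_a = (1 − sin φ)/(1 + sin φ) = 0.2327.
γ' = 22.0 − 9.81 = 12.19 kN/m³.
Effective vertical stress at 1.7 m: σ'_v = 21.5×1.6 + 12.19×0.1000 = 35.62 kPa.
σ'_h = K_a σ'_v = 0.2327 × 35.62 = 8.287 kPa; u = γ_w × 0.1000 = 0.9810 kPa.
Total σ_h = 8.287 + 0.9810 = 9.268 kPa.

9.27 kPa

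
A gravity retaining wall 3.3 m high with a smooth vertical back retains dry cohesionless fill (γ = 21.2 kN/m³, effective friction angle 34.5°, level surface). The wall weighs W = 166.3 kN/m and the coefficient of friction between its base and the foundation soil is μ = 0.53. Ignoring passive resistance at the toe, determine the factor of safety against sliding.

2.76

K_a = tan²(45° − 34.5°/2) = 0.2768.
P_a = ½K_aγH² = 0.5×0.2768×21.2×3.3² = 31.95 kN/m, acting at H/3 = 1.100 m above the base.
FS_sliding = μW / P_a = 0.53×166.3 / 31.95 = 2.758.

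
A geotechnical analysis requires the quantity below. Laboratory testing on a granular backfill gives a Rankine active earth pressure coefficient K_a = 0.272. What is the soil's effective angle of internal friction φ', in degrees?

K_a = tan²(45° − φ/2) ⇒ 45° − φ/2 = arctan(√0.272) = 27.54°.
φ = 2(45° − 27.54°) = 34.91°.

34.9°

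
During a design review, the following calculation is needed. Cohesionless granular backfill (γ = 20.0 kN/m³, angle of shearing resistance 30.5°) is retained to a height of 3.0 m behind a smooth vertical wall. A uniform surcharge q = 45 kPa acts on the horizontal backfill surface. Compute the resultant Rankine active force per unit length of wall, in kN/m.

73.5 kN/m

K_a = tan²(45° − φ/2) = 0.3267.
Soil triangle: ½ K_a γ H² = 0.5×0.3267×20.0×3.0² = 29.40 kN/m.
Surcharge rectangle: K_a q H = 0.3267×45×3.0 = 44.10 kN/m.
Total = 29.40 + 44.10 = 73.50 kN/m.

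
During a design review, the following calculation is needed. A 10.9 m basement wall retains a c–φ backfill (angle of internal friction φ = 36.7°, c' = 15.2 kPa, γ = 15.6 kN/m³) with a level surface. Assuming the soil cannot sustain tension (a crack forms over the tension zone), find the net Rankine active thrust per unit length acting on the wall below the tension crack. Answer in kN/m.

K_a = 0.2519; √K_a = 0.5019.
Tension-crack depth z_c = 2c/(γ√K_a) = 2×15.2/(15.6×0.5019) = 3.883 m.
σ_a at base = K_a γ H − 2c√K_a = 0.2519×15.6×10.9 − 2×15.2×0.5019 = 27.57 kPa.
P_a = ½ × 27.57 × (H − z_c) = 0.5×27.57×7.017 = 96.73 kN/m.

96.7 kN/m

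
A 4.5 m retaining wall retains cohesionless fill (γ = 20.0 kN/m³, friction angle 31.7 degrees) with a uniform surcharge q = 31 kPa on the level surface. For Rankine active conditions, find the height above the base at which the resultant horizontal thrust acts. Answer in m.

1.81 m

K_a = 0.3111.
Triangular part P₁ = ½K_aγH² = 62.99 at H/3 = 1.500 m; rectangular part P₂ = K_a q H = 43.39 at H/2 = 2.250 m.
ȳ = (P₁·1.500 + P₂·2.250)/(P₁+P₂) = 1.806 m.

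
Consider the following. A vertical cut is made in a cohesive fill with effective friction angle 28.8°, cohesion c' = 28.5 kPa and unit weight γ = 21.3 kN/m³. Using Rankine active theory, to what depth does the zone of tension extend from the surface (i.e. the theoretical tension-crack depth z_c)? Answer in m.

4.52 m

K_a = tan²(45° − 28.8°/2) = 0.3498; √K_a = 0.5914.
The active pressure is zero where K_a γ z = 2c√K_a, so z_c = 2c/(γ√K_a) = 2×28.5/(21.3×0.5914) = 4.525 m.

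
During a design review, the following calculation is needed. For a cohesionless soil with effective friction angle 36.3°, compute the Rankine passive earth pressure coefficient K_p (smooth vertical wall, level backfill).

3.90

K_p = (1 + sin φ)/(1 − sin φ) = tan²(45° + 36.3°/2) = 3.902.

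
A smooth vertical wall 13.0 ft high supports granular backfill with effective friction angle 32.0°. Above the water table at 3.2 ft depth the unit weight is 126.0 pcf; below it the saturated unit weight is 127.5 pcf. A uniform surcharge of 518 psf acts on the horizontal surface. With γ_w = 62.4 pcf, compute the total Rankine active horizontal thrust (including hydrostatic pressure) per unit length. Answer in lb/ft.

K_a = tan²(45° − φ/2) = 0.3073.
γ' = 127.5 − 62.4 = 65.10 pcf. h₂ = H − d_w = 9.8 ft.
σ'_h: at surface K_a·q = 159.2; at WT K_a(q+γd_w) = 283.0; at base K_a(q+γd_w+γ'h₂) = 479.1 psf.
P₁ = ½(159.2+283.0)×3.2 = 707.5; P₂ = ½(283.0+479.1)×9.8 = 3734; P_w = ½γ_w h₂² = 2996.
Total = 707.5+3734+2996 = 7438 lb/ft.

7440 lb/ft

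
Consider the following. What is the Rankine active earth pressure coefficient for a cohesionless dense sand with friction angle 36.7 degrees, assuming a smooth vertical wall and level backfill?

K_a = tan²(45° − φ/2) = tan²(26.65°) = 0.2519.

0.252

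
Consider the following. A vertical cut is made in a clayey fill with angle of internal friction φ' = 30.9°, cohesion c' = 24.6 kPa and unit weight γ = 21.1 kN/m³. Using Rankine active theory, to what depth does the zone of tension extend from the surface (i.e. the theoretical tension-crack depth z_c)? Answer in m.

4.11 m

K_a = tan²(45° − 30.9°/2) = 0.3214; √K_a = 0.5669.
The active pressure is zero where K_a γ z = 2c√K_a, so z_c = 2c/(γ√K_a) = 2×24.6/(21.1×0.5669) = 4.113 m.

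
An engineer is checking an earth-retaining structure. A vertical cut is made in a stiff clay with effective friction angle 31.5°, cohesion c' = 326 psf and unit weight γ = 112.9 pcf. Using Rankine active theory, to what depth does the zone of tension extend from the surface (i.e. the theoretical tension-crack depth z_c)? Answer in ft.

10.3 ft

K_a = tan²(45° − 31.5°/2) = 0.3136; √K_a = 0.5600.
The active pressure is zero where K_a γ z = 2c√K_a, so z_c = 2c/(γ√K_a) = 2×326/(112.9×0.5600) = 10.31 ft.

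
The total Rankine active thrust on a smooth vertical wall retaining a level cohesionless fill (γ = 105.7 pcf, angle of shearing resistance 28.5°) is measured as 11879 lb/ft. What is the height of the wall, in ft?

25.2 ft

K_a = 0.3540. P_a = ½ K_a γ H² ⇒ H = √(2P_a/(K_a γ)).
H = √(2×11879/(0.3540×105.7)) = 25.20 ft.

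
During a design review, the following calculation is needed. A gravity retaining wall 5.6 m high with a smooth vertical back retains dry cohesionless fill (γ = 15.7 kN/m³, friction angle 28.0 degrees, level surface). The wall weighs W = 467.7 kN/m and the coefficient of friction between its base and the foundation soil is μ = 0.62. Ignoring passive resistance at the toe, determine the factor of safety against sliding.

K_a = tan²(45° − 28.0°/2) = 0.3610.
P_a = ½K_aγH² = 0.5×0.3610×15.7×5.6² = 88.88 kN/m, acting at H/3 = 1.867 m above the base.
FS_sliding = μW / P_a = 0.62×467.7 / 88.88 = 3.263.

3.26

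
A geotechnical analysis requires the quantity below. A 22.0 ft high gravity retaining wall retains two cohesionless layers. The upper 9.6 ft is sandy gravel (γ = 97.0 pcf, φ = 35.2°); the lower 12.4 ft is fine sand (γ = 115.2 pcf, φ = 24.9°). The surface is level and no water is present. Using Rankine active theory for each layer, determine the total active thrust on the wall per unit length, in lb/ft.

K_a1 = tan²(45°−35.2°/2) = 0.2687; K_a2 = tan²(45°−24.9°/2) = 0.4074.
Layer 1: σ at base = K_a1 γ₁ h₁ = 250.2 psf; P₁ = ½×250.2×9.6 = 1201.
Layer 2: σ_v at top = γ₁h₁ = 931.2; σ_h top = K_a2×931.2 = 379.4; σ_h base = K_a2×(931.2+115.2×12.4) = 961.4.
P₂ = ½(379.4+961.4)×12.4 = 8313. Total P_a = 1201+8313 = 9514 lb/ft.

9510 lb/ft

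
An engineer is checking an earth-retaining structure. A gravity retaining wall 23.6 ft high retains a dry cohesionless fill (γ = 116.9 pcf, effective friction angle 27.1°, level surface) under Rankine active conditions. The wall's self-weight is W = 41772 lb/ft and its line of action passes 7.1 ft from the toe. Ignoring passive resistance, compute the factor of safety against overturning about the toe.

K_a = tan²(45° − 27.1°/2) = 0.3741.
P_a = ½K_aγH² = 0.5×0.3741×116.9×23.6² = 12180 lb/ft, acting at H/3 = 7.867 ft above the base.
Overturning moment M_o = P_a × H/3 = 12180 × 7.867 = 95790.
Resisting moment M_r = W × 7.1 = 41772 × 7.1 = 296600.
FS_overturning = M_r/M_o = 296600/95790 = 3.096.

3.10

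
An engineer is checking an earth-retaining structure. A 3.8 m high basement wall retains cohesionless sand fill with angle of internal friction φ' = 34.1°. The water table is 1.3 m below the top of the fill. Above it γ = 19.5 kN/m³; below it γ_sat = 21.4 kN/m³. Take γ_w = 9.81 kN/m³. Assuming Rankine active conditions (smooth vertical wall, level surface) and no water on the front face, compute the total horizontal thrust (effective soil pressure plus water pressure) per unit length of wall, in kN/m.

K_a = tan²(45° − φ/2) = 0.2815.
γ' = 21.4 − 9.81 = 11.59 kN/m³. Depth below WT = 2.5 m.
σ'_h at WT = K_a γ d_w = 7.137 kPa; at base = 7.137 + K_a γ' × 2.5 = 15.29 kPa.
P₁ (0–1.3 m) = ½×7.137×1.3 = 4.639. P₂ (1.3–3.8 m) = ½(7.137+15.29)×2.5 = 28.04.
P_w = ½ γ_w h₂² = 0.5×9.81×2.5² = 30.66. Total = 4.639+28.04+30.66 = 63.33 kN/m.

63.3 kN/m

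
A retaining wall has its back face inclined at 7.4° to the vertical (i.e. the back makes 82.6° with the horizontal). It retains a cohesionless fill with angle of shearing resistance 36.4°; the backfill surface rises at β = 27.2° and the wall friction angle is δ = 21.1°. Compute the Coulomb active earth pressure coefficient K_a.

0.449

K_a = sin²(α+φ) / [sin²α · sin(α−δ) · (1 + √{sin(φ+δ)sin(φ−β) / (sin(α−δ)sin(α+β))})²].
With α = 82.6°, φ = 36.4°, δ = 21.1°, β = 27.2°: K_a = 0.4491.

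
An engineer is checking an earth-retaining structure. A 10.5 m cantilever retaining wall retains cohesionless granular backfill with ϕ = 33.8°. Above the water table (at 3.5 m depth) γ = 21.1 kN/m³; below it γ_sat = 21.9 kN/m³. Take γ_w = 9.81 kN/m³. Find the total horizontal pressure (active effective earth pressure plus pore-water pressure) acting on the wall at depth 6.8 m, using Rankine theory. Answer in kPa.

64.8 kPa

K_a = (1 − sin φ)/(1 + sin φ) = 0.2851.
γ' = 21.9 − 9.81 = 12.09 kN/m³.
Effective vertical stress at 6.8 m: σ'_v = 21.1×3.5 + 12.09×3.30 = 113.7 kPa.
σ'_h = K_a σ'_v = 0.2851 × 113.7 = 32.43 kPa; u = γ_w × 3.30 = 32.37 kPa.
Total σ_h = 32.43 + 32.37 = 64.80 kPa.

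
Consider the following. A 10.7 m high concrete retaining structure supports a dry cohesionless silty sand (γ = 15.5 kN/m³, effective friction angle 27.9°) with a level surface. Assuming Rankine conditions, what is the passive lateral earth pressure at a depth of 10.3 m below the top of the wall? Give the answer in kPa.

K_p = (1 + sin φ)/(1 − sin φ) = 2.759.
σ_h = K_p γ z = 2.759 × 15.5 × 10.3 = 440.5 kPa.

440 kPa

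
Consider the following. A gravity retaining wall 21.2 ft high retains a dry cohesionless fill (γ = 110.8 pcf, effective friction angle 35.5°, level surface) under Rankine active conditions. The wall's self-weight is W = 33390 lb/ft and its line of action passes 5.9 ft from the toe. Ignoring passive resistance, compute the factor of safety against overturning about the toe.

4.22

K_a = tan²(45° − 35.5°/2) = 0.2653.
P_a = ½K_aγH² = 0.5×0.2653×110.8×21.2² = 6605 lb/ft, acting at H/3 = 7.067 ft above the base.
Overturning moment M_o = P_a × H/3 = 6605 × 7.067 = 46670.
Resisting moment M_r = W × 5.9 = 33390 × 5.9 = 197000.
FS_overturning = M_r/M_o = 197000/46670 = 4.221.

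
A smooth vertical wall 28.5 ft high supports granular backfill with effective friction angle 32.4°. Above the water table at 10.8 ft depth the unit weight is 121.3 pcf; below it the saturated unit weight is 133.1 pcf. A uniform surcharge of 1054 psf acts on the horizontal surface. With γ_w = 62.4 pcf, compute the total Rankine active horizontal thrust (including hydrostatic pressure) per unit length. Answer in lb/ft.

K_a = tan²(45° − φ/2) = 0.3022.
γ' = 133.1 − 62.4 = 70.70 pcf. h₂ = H − d_w = 17.7 ft.
σ'_h: at surface K_a·q = 318.6; at WT K_a(q+γd_w) = 714.5; at base K_a(q+γd_w+γ'h₂) = 1093 psf.
P₁ = ½(318.6+714.5)×10.8 = 5578; P₂ = ½(714.5+1093)×17.7 = 15990; P_w = ½γ_w h₂² = 9775.
Total = 5578+15990+9775 = 31350 lb/ft.

31300 lb/ft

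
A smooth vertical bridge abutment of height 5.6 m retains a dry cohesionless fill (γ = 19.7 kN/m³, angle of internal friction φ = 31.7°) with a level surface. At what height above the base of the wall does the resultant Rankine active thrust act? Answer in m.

1.87 m

K_a = 0.3111.
The pressure distribution is triangular, so the resultant acts at H/3 above the base = 5.6/3 = 1.867 m.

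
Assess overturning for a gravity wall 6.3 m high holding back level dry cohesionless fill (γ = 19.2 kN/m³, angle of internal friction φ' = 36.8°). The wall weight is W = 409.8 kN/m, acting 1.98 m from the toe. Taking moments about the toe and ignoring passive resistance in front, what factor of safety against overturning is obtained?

K_a = tan²(45° − 36.8°/2) = 0.2508.
P_a = ½K_aγH² = 0.5×0.2508×19.2×6.3² = 95.55 kN/m, acting at H/3 = 2.100 m above the base.
Overturning moment M_o = P_a × H/3 = 95.55 × 2.100 = 200.6.
Resisting moment M_r = W × 1.98 = 409.8 × 1.98 = 811.4.
FS_overturning = M_r/M_o = 811.4/200.6 = 4.044.

4.04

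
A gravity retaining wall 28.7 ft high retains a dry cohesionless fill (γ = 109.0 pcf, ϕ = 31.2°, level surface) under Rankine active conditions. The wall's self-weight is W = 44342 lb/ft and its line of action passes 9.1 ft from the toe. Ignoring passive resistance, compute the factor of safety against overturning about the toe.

2.96

K_a = tan²(45° − 31.2°/2) = 0.3175.
P_a = ½K_aγH² = 0.5×0.3175×109.0×28.7² = 14250 lb/ft, acting at H/3 = 9.567 ft above the base.
Overturning moment M_o = P_a × H/3 = 14250 × 9.567 = 136400.
Resisting moment M_r = W × 9.1 = 44342 × 9.1 = 403500.
FS_overturning = M_r/M_o = 403500/136400 = 2.959.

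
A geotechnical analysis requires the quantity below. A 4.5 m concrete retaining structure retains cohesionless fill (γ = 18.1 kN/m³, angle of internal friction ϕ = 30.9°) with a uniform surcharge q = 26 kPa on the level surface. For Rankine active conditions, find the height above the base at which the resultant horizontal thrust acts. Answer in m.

1.79 m

K_a = 0.3214.
Triangular part P₁ = ½K_aγH² = 58.90 at H/3 = 1.500 m; rectangular part P₂ = K_a q H = 37.60 at H/2 = 2.250 m.
ȳ = (P₁·1.500 + P₂·2.250)/(P₁+P₂) = 1.792 m.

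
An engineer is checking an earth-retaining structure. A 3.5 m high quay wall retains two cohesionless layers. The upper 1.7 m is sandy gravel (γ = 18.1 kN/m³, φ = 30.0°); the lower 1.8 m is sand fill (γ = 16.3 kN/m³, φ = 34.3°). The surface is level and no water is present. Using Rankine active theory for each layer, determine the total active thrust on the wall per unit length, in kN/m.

K_a1 = tan²(45°−30.0°/2) = 0.3333; K_a2 = tan²(45°−34.3°/2) = 0.2792.
Layer 1: σ at base = K_a1 γ₁ h₁ = 10.26 kPa; P₁ = ½×10.26×1.7 = 8.718.
Layer 2: σ_v at top = γ₁h₁ = 30.77; σ_h top = K_a2×30.77 = 8.590; σ_h base = K_a2×(30.77+16.3×1.8) = 16.78.
P₂ = ½(8.590+16.78)×1.8 = 22.83. Total P_a = 8.718+22.83 = 31.55 kN/m.

31.6 kN/m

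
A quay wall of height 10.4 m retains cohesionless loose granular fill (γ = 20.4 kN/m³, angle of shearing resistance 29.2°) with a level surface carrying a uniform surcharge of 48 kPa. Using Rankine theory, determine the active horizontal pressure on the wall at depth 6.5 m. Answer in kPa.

K_a = (1 − sin φ)/(1 + sin φ) = 0.3442.
σ_v = γz + q = 20.4 × 6.5 + 48 = 180.6 kPa.
σ_h = K_a σ_v = 0.3442 × 180.6 = 62.16 kPa.

62.2 kPa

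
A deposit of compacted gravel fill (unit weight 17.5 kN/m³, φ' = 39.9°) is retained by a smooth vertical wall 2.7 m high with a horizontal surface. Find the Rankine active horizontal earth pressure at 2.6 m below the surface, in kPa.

K_a = (1 − sin φ)/(1 + sin φ) = 0.2184.
σ_h = K_a γ z = 0.2184 × 17.5 × 2.6 = 9.939 kPa.

9.94 kPa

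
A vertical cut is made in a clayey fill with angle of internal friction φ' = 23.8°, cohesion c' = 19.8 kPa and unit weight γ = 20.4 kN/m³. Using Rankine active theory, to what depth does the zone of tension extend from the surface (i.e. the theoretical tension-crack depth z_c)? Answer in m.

K_a = tan²(45° − 23.8°/2) = 0.4250; √K_a = 0.6519.
The active pressure is zero where K_a γ z = 2c√K_a, so z_c = 2c/(γ√K_a) = 2×19.8/(20.4×0.6519) = 2.978 m.

2.98 m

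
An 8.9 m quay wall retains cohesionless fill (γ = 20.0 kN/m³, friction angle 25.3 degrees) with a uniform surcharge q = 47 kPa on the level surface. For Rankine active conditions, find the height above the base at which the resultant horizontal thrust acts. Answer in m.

K_a = 0.4012.
Triangular part P₁ = ½K_aγH² = 317.8 at H/3 = 2.967 m; rectangular part P₂ = K_a q H = 167.8 at H/2 = 4.450 m.
ȳ = (P₁·2.967 + P₂·4.450)/(P₁+P₂) = 3.479 m.

3.48 m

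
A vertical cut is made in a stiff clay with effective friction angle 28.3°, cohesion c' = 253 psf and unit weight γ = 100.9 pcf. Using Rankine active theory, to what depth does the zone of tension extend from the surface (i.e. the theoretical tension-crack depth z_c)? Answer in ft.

8.40 ft

K_a = tan²(45° − 28.3°/2) = 0.3568; √K_a = 0.5973.
The active pressure is zero where K_a γ z = 2c√K_a, so z_c = 2c/(γ√K_a) = 2×253/(100.9×0.5973) = 8.396 ft.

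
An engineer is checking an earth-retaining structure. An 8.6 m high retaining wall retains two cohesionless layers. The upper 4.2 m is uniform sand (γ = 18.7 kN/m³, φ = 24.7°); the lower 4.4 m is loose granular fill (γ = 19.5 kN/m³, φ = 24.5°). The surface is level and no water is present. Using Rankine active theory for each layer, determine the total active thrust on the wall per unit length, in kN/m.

289 kN/m

K_a1 = tan²(45°−24.7°/2) = 0.4106; K_a2 = tan²(45°−24.5°/2) = 0.4137.
Layer 1: σ at base = K_a1 γ₁ h₁ = 32.25 kPa; P₁ = ½×32.25×4.2 = 67.72.
Layer 2: σ_v at top = γ₁h₁ = 78.54; σ_h top = K_a2×78.54 = 32.49; σ_h base = K_a2×(78.54+19.5×4.4) = 67.99.
P₂ = ½(32.49+67.99)×4.4 = 221.1. Total P_a = 67.72+221.1 = 288.8 kN/m.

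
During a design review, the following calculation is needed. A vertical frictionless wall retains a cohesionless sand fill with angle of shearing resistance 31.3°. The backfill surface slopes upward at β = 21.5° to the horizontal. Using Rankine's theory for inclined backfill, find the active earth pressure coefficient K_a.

K_a = cos β · (cos β − √(cos²β − cos²φ)) / (cos β + √(cos²β − cos²φ)).
cos β = 0.9304, cos φ = 0.8545, √(cos²β − cos²φ) = 0.3682.
K_a = 0.9304 × (0.9304 − 0.3682)/(0.9304 + 0.3682) = 0.4028.

0.403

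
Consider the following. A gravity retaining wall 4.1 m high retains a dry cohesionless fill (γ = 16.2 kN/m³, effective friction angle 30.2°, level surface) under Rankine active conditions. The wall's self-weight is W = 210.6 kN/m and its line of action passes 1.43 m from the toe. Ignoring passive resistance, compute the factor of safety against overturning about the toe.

K_a = tan²(45° − 30.2°/2) = 0.3307.
P_a = ½K_aγH² = 0.5×0.3307×16.2×4.1² = 45.02 kN/m, acting at H/3 = 1.367 m above the base.
Overturning moment M_o = P_a × H/3 = 45.02 × 1.367 = 61.53.
Resisting moment M_r = W × 1.43 = 210.6 × 1.43 = 301.2.
FS_overturning = M_r/M_o = 301.2/61.53 = 4.894.

4.89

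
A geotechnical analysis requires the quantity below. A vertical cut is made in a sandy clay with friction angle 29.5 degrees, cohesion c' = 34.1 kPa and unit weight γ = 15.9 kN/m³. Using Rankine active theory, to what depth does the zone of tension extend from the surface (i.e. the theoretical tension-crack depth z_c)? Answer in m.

K_a = tan²(45° − 29.5°/2) = 0.3401; √K_a = 0.5832.
The active pressure is zero where K_a γ z = 2c√K_a, so z_c = 2c/(γ√K_a) = 2×34.1/(15.9×0.5832) = 7.355 m.

7.35 m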